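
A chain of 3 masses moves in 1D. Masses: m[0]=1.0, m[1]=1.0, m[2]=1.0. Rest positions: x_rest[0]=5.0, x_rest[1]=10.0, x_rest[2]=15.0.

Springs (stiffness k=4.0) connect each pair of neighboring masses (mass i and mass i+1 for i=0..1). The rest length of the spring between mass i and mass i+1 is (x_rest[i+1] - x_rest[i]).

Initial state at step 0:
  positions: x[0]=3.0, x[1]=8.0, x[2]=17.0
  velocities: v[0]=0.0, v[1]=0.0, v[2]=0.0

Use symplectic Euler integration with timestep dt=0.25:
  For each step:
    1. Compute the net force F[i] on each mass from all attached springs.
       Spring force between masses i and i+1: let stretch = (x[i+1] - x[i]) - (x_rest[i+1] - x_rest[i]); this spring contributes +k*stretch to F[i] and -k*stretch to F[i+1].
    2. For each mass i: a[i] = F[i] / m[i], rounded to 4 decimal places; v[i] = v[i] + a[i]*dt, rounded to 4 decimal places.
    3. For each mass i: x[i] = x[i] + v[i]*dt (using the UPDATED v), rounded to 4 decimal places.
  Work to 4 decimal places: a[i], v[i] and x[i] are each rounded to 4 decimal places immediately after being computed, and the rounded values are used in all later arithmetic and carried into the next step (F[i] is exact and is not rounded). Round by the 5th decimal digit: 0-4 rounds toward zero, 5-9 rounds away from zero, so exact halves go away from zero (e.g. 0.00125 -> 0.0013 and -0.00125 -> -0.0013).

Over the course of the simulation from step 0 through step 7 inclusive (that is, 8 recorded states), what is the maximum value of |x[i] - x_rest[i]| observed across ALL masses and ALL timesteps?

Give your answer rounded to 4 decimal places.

Answer: 2.4687

Derivation:
Step 0: x=[3.0000 8.0000 17.0000] v=[0.0000 0.0000 0.0000]
Step 1: x=[3.0000 9.0000 16.0000] v=[0.0000 4.0000 -4.0000]
Step 2: x=[3.2500 10.2500 14.5000] v=[1.0000 5.0000 -6.0000]
Step 3: x=[4.0000 10.8125 13.1875] v=[3.0000 2.2500 -5.2500]
Step 4: x=[5.2031 10.2656 12.5313] v=[4.8125 -2.1875 -2.6250]
Step 5: x=[6.4219 9.0195 12.5586] v=[4.8750 -4.9843 0.1093]
Step 6: x=[7.0401 8.0088 12.9512] v=[2.4726 -4.0428 1.5702]
Step 7: x=[6.6504 7.9915 13.3582] v=[-1.5587 -0.0691 1.6278]
Max displacement = 2.4687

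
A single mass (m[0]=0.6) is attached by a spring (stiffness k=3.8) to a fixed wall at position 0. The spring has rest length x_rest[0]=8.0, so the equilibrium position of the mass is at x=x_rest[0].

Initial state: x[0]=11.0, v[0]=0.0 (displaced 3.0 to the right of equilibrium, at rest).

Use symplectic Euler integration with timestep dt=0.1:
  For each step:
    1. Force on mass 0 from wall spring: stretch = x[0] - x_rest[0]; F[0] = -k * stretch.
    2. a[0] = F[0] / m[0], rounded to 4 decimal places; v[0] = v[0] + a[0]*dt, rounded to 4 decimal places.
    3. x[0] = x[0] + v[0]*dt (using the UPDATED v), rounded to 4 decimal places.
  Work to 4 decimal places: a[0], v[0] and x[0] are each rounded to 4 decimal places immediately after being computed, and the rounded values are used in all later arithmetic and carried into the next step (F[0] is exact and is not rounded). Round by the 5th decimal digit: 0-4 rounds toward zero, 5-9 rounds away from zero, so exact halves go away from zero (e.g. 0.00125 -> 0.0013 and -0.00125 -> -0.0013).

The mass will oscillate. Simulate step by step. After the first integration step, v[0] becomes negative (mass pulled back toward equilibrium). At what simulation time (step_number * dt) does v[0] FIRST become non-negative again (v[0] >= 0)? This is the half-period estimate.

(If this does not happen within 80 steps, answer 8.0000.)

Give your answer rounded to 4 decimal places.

Answer: 1.3000

Derivation:
Step 0: x=[11.0000] v=[0.0000]
Step 1: x=[10.8100] v=[-1.9000]
Step 2: x=[10.4420] v=[-3.6797]
Step 3: x=[9.9194] v=[-5.2263]
Step 4: x=[9.2752] v=[-6.4419]
Step 5: x=[8.5503] v=[-7.2495]
Step 6: x=[7.7905] v=[-7.5980]
Step 7: x=[7.0440] v=[-7.4653]
Step 8: x=[6.3580] v=[-6.8598]
Step 9: x=[5.7760] v=[-5.8199]
Step 10: x=[5.3349] v=[-4.4114]
Step 11: x=[5.0626] v=[-2.7235]
Step 12: x=[4.9763] v=[-0.8632]
Step 13: x=[5.0815] v=[1.0518]
First v>=0 after going negative at step 13, time=1.3000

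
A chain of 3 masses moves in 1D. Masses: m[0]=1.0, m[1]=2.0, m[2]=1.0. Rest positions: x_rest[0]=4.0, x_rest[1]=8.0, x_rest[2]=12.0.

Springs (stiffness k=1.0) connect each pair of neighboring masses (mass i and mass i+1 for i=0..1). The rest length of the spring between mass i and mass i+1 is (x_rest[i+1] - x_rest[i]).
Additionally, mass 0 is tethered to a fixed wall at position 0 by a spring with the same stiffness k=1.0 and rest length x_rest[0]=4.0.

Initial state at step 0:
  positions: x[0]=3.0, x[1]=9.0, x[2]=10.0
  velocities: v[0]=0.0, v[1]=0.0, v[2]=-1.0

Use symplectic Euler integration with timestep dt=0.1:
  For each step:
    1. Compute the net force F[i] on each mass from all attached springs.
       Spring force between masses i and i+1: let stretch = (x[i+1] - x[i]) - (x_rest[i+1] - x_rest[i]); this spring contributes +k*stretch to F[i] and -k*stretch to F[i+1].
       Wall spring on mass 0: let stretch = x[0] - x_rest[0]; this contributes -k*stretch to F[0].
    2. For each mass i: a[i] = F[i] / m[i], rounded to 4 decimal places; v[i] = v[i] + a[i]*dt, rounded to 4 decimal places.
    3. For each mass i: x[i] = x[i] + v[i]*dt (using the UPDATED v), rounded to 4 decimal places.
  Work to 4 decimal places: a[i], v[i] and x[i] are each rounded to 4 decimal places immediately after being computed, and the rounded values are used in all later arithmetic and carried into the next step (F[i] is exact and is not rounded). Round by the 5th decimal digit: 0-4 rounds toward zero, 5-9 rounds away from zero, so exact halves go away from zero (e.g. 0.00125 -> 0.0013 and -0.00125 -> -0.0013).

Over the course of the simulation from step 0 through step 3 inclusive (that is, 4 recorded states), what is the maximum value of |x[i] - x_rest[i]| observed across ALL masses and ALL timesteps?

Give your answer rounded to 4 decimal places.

Answer: 2.1187

Derivation:
Step 0: x=[3.0000 9.0000 10.0000] v=[0.0000 0.0000 -1.0000]
Step 1: x=[3.0300 8.9750 9.9300] v=[0.3000 -0.2500 -0.7000]
Step 2: x=[3.0892 8.9251 9.8905] v=[0.5915 -0.4995 -0.3955]
Step 3: x=[3.1758 8.8508 9.8813] v=[0.8662 -0.7430 -0.0920]
Max displacement = 2.1187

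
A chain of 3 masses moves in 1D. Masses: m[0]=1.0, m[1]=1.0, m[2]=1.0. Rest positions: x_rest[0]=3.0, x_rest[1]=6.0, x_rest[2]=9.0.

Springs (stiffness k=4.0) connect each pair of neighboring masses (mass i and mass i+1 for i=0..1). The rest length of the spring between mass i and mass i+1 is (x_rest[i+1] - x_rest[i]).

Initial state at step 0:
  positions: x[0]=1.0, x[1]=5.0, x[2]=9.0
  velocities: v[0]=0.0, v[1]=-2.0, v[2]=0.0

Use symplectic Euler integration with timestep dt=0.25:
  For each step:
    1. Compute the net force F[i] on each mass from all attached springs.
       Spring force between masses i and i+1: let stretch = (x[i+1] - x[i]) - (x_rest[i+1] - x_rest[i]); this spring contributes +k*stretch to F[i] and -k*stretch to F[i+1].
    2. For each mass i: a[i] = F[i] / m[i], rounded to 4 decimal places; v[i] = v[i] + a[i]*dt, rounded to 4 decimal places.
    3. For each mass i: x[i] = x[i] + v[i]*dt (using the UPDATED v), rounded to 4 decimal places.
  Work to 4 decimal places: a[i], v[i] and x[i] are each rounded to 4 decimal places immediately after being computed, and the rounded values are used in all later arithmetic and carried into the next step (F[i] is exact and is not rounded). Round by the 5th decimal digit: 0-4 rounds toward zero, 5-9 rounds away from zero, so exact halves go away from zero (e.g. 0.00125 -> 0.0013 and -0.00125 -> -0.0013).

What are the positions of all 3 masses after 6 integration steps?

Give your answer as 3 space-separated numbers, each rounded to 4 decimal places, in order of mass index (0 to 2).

Answer: 1.8537 4.3369 5.8094

Derivation:
Step 0: x=[1.0000 5.0000 9.0000] v=[0.0000 -2.0000 0.0000]
Step 1: x=[1.2500 4.5000 8.7500] v=[1.0000 -2.0000 -1.0000]
Step 2: x=[1.5625 4.2500 8.1875] v=[1.2500 -1.0000 -2.2500]
Step 3: x=[1.7969 4.3125 7.3906] v=[0.9375 0.2500 -3.1875]
Step 4: x=[1.9102 4.5156 6.5742] v=[0.4531 0.8125 -3.2656]
Step 5: x=[1.9248 4.5820 5.9932] v=[0.0585 0.2657 -2.3242]
Step 6: x=[1.8537 4.3369 5.8094] v=[-0.2843 -0.9803 -0.7354]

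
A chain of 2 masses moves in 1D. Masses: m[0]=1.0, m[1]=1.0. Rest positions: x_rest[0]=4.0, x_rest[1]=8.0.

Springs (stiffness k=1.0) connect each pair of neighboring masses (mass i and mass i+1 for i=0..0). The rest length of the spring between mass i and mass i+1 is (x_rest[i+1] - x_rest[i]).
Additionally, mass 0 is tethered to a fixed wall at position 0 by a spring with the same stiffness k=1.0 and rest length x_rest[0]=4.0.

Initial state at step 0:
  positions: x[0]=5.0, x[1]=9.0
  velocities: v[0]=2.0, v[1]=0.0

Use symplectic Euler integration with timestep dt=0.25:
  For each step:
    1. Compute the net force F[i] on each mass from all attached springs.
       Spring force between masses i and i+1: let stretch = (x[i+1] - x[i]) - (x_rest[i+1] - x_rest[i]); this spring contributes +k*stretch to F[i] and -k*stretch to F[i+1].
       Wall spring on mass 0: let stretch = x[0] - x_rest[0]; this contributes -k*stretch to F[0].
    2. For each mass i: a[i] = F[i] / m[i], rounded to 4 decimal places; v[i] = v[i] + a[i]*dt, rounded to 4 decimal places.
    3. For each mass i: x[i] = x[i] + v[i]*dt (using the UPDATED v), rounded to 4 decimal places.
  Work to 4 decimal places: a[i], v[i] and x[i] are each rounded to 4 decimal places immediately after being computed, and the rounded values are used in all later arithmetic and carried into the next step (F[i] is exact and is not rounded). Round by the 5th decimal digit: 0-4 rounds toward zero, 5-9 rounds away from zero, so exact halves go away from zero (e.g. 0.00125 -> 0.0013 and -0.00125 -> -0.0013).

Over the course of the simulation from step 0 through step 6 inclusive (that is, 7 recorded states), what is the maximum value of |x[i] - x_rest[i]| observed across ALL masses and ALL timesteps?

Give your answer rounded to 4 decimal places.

Step 0: x=[5.0000 9.0000] v=[2.0000 0.0000]
Step 1: x=[5.4375 9.0000] v=[1.7500 0.0000]
Step 2: x=[5.7578 9.0274] v=[1.2813 0.1094]
Step 3: x=[5.9226 9.1004] v=[0.6593 0.2920]
Step 4: x=[5.9159 9.2248] v=[-0.0269 0.4976]
Step 5: x=[5.7462 9.3924] v=[-0.6787 0.6704]
Step 6: x=[5.4453 9.5821] v=[-1.2037 0.7589]
Max displacement = 1.9226

Answer: 1.9226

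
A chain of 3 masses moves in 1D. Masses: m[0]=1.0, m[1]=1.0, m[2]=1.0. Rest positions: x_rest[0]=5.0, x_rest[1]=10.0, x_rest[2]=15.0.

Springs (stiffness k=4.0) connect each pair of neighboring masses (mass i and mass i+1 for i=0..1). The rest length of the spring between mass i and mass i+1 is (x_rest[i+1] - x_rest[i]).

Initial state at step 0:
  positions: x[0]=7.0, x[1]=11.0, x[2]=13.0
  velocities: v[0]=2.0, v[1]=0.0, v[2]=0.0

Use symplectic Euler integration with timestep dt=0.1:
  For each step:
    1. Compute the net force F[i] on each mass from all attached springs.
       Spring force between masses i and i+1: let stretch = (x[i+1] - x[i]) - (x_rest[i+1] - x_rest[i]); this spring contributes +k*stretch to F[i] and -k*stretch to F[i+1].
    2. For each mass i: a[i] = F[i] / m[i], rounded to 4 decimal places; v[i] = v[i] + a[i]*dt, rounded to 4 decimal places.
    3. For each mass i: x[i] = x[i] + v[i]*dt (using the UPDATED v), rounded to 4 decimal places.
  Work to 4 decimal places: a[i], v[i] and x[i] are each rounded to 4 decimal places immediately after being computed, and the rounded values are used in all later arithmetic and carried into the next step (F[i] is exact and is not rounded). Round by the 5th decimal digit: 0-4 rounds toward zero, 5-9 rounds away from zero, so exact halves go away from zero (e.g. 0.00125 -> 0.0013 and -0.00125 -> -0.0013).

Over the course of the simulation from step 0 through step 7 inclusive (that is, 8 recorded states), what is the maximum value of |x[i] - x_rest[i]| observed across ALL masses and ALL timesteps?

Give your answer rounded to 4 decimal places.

Step 0: x=[7.0000 11.0000 13.0000] v=[2.0000 0.0000 0.0000]
Step 1: x=[7.1600 10.9200 13.1200] v=[1.6000 -0.8000 1.2000]
Step 2: x=[7.2704 10.7776 13.3520] v=[1.1040 -1.4240 2.3200]
Step 3: x=[7.3211 10.5979 13.6810] v=[0.5069 -1.7971 3.2902]
Step 4: x=[7.3029 10.4104 14.0867] v=[-0.1824 -1.8746 4.0570]
Step 5: x=[7.2090 10.2457 14.5454] v=[-0.9394 -1.6471 4.5865]
Step 6: x=[7.0365 10.1315 15.0321] v=[-1.7247 -1.1419 4.8666]
Step 7: x=[6.7878 10.0895 15.5227] v=[-2.4867 -0.4197 4.9064]
Max displacement = 2.3211

Answer: 2.3211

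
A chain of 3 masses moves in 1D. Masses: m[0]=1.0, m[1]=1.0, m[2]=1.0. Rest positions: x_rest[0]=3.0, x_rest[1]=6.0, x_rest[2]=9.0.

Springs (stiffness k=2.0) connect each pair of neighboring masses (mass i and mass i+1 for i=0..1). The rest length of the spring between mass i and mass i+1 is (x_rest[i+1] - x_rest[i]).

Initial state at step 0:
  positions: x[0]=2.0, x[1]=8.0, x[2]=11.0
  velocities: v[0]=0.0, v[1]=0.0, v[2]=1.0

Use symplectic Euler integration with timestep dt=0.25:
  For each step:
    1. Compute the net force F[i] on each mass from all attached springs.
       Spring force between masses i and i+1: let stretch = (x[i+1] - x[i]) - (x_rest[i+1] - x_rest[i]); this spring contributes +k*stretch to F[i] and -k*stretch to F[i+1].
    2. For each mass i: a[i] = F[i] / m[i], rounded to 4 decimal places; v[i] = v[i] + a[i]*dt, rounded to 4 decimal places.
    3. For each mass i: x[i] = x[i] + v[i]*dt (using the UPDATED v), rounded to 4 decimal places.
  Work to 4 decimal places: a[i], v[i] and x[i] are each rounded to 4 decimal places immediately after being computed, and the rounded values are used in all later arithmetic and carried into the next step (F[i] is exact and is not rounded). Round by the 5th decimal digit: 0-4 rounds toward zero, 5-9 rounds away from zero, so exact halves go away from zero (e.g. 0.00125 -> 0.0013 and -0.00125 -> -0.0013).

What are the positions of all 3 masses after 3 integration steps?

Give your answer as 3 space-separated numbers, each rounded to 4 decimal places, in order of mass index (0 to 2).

Step 0: x=[2.0000 8.0000 11.0000] v=[0.0000 0.0000 1.0000]
Step 1: x=[2.3750 7.6250 11.2500] v=[1.5000 -1.5000 1.0000]
Step 2: x=[3.0313 7.0469 11.4219] v=[2.6250 -2.3125 0.6875]
Step 3: x=[3.8145 6.5137 11.4219] v=[3.1328 -2.1328 0.0000]

Answer: 3.8145 6.5137 11.4219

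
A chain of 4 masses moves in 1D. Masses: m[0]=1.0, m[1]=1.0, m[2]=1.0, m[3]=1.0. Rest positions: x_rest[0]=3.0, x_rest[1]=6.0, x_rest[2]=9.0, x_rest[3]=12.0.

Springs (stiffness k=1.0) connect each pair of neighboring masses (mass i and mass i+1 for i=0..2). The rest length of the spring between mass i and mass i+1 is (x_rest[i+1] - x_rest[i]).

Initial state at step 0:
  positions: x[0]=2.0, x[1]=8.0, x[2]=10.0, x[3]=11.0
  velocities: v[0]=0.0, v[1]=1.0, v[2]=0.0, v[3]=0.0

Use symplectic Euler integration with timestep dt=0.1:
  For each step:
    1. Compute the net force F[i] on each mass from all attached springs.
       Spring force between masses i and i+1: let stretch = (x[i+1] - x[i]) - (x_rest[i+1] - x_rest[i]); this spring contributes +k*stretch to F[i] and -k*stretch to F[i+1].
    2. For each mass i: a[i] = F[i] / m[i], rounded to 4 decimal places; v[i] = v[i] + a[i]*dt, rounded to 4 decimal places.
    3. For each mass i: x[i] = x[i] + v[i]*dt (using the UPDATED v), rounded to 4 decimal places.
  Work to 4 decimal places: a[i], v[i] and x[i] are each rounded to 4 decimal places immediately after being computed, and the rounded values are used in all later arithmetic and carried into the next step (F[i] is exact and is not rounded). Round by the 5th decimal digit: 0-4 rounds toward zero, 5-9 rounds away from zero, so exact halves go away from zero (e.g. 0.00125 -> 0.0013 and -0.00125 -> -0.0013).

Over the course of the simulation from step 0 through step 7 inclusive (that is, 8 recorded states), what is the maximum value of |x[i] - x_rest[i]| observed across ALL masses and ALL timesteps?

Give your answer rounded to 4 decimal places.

Answer: 2.0790

Derivation:
Step 0: x=[2.0000 8.0000 10.0000 11.0000] v=[0.0000 1.0000 0.0000 0.0000]
Step 1: x=[2.0300 8.0600 9.9900 11.0200] v=[0.3000 0.6000 -0.1000 0.2000]
Step 2: x=[2.0903 8.0790 9.9710 11.0597] v=[0.6030 0.1900 -0.1900 0.3970]
Step 3: x=[2.1805 8.0570 9.9440 11.1185] v=[0.9019 -0.2197 -0.2703 0.5881]
Step 4: x=[2.2995 7.9951 9.9098 11.1956] v=[1.1896 -0.6187 -0.3416 0.7707]
Step 5: x=[2.4454 7.8954 9.8694 11.2898] v=[1.4592 -0.9968 -0.4045 0.9421]
Step 6: x=[2.6158 7.7610 9.8234 11.3998] v=[1.7042 -1.3444 -0.4599 1.1001]
Step 7: x=[2.8077 7.5957 9.7726 11.5241] v=[1.9187 -1.6527 -0.5085 1.2425]
Max displacement = 2.0790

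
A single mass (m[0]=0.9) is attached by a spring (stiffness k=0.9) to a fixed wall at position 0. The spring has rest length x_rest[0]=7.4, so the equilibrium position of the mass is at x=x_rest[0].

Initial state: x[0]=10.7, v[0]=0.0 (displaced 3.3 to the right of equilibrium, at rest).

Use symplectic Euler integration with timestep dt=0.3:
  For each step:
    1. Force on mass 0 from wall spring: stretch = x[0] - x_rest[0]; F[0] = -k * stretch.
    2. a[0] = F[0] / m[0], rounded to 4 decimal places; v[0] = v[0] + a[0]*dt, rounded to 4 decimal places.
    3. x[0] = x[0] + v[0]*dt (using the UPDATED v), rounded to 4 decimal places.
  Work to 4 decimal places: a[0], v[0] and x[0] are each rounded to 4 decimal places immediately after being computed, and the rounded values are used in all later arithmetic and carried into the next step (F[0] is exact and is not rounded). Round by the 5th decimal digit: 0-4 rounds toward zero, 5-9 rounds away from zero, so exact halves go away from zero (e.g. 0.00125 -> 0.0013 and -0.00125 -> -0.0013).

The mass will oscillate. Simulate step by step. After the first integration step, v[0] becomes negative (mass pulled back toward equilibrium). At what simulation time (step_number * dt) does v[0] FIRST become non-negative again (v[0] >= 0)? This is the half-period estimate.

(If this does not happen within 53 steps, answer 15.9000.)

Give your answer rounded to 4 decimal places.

Step 0: x=[10.7000] v=[0.0000]
Step 1: x=[10.4030] v=[-0.9900]
Step 2: x=[9.8357] v=[-1.8909]
Step 3: x=[9.0492] v=[-2.6216]
Step 4: x=[8.1143] v=[-3.1164]
Step 5: x=[7.1151] v=[-3.3307]
Step 6: x=[6.1415] v=[-3.2452]
Step 7: x=[5.2812] v=[-2.8677]
Step 8: x=[4.6116] v=[-2.2321]
Step 9: x=[4.1929] v=[-1.3956]
Step 10: x=[4.0629] v=[-0.4335]
Step 11: x=[4.2332] v=[0.5676]
First v>=0 after going negative at step 11, time=3.3000

Answer: 3.3000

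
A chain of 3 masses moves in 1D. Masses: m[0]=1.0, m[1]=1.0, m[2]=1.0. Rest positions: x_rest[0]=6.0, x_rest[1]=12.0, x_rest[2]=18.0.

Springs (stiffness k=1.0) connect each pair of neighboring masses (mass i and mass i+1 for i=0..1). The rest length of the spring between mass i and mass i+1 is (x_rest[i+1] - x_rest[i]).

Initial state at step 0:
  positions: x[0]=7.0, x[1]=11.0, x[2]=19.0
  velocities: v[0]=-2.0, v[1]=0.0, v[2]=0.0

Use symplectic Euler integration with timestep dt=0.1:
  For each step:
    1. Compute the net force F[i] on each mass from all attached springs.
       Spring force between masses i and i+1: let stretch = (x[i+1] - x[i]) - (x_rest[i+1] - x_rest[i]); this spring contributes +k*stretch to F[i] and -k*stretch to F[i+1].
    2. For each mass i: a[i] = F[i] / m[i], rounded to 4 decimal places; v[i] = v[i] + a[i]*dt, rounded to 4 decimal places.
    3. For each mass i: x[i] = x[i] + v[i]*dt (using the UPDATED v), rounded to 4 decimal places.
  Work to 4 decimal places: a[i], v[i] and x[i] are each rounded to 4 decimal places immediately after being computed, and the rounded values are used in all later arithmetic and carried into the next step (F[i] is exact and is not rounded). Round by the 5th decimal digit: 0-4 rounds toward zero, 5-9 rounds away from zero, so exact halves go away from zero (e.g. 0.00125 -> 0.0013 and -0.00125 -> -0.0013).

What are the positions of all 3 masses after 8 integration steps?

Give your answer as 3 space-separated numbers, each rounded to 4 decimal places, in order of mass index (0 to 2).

Answer: 4.9561 12.0506 18.3932

Derivation:
Step 0: x=[7.0000 11.0000 19.0000] v=[-2.0000 0.0000 0.0000]
Step 1: x=[6.7800 11.0400 18.9800] v=[-2.2000 0.4000 -0.2000]
Step 2: x=[6.5426 11.1168 18.9406] v=[-2.3740 0.7680 -0.3940]
Step 3: x=[6.2909 11.2261 18.8830] v=[-2.5166 1.0930 -0.5764]
Step 4: x=[6.0286 11.3626 18.8088] v=[-2.6231 1.3652 -0.7421]
Step 5: x=[5.7596 11.5202 18.7201] v=[-2.6897 1.5764 -0.8867]
Step 6: x=[5.4882 11.6922 18.6194] v=[-2.7136 1.7203 -1.0067]
Step 7: x=[5.2189 11.8715 18.5095] v=[-2.6932 1.7926 -1.0994]
Step 8: x=[4.9561 12.0506 18.3932] v=[-2.6279 1.7911 -1.1632]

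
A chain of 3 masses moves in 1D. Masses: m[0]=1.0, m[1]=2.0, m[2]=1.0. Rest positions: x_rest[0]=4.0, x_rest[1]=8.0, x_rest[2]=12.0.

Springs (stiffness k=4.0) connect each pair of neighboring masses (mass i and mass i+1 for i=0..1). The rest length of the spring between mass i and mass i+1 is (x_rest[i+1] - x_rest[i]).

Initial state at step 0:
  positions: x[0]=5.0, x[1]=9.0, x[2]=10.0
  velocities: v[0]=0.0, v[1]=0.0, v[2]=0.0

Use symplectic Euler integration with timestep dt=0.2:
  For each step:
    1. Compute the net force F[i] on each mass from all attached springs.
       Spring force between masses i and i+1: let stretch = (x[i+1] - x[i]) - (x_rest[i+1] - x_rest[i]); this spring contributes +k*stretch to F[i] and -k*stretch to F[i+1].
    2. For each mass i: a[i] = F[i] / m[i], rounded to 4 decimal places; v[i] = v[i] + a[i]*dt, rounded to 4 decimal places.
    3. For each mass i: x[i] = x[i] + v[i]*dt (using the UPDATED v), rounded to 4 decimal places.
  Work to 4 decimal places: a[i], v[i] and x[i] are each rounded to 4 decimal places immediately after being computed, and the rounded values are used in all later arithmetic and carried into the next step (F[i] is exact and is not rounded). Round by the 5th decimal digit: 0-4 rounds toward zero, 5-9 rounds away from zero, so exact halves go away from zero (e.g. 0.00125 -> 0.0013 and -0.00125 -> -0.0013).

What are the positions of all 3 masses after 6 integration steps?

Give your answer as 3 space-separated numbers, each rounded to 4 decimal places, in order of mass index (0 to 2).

Step 0: x=[5.0000 9.0000 10.0000] v=[0.0000 0.0000 0.0000]
Step 1: x=[5.0000 8.7600 10.4800] v=[0.0000 -1.2000 2.4000]
Step 2: x=[4.9616 8.3568 11.3248] v=[-0.1920 -2.0160 4.2240]
Step 3: x=[4.8264 7.9194 12.3347] v=[-0.6758 -2.1869 5.0496]
Step 4: x=[4.5461 7.5878 13.2782] v=[-1.4014 -1.6580 4.7174]
Step 5: x=[4.1125 7.4681 13.9512] v=[-2.1680 -0.5985 3.3651]
Step 6: x=[3.5758 7.5986 14.2269] v=[-2.6835 0.6525 1.3786]

Answer: 3.5758 7.5986 14.2269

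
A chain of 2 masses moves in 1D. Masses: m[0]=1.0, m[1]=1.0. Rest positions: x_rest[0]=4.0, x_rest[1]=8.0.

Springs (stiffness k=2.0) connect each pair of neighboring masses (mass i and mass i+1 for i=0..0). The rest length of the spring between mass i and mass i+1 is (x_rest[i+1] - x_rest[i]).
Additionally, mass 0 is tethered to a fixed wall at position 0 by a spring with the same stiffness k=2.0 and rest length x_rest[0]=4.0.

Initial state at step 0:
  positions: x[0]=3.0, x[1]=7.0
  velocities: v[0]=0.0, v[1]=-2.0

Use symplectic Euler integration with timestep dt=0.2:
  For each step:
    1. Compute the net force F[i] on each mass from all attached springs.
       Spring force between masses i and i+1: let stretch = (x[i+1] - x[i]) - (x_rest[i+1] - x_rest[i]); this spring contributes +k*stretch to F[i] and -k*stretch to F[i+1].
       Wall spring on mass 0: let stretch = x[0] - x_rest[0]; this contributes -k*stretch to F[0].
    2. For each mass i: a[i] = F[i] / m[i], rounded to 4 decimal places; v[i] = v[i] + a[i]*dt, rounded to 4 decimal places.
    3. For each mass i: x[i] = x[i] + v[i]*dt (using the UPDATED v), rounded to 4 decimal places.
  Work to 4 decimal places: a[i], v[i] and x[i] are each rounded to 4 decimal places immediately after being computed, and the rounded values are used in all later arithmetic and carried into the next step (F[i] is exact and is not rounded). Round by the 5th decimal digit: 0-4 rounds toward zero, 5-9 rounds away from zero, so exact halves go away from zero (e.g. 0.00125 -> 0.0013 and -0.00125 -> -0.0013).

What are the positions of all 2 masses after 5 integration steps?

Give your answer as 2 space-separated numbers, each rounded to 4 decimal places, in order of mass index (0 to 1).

Step 0: x=[3.0000 7.0000] v=[0.0000 -2.0000]
Step 1: x=[3.0800 6.6000] v=[0.4000 -2.0000]
Step 2: x=[3.1952 6.2384] v=[0.5760 -1.8080]
Step 3: x=[3.2982 5.9533] v=[0.5152 -1.4253]
Step 4: x=[3.3498 5.7758] v=[0.2580 -0.8873]
Step 5: x=[3.3275 5.7243] v=[-0.1115 -0.2577]

Answer: 3.3275 5.7243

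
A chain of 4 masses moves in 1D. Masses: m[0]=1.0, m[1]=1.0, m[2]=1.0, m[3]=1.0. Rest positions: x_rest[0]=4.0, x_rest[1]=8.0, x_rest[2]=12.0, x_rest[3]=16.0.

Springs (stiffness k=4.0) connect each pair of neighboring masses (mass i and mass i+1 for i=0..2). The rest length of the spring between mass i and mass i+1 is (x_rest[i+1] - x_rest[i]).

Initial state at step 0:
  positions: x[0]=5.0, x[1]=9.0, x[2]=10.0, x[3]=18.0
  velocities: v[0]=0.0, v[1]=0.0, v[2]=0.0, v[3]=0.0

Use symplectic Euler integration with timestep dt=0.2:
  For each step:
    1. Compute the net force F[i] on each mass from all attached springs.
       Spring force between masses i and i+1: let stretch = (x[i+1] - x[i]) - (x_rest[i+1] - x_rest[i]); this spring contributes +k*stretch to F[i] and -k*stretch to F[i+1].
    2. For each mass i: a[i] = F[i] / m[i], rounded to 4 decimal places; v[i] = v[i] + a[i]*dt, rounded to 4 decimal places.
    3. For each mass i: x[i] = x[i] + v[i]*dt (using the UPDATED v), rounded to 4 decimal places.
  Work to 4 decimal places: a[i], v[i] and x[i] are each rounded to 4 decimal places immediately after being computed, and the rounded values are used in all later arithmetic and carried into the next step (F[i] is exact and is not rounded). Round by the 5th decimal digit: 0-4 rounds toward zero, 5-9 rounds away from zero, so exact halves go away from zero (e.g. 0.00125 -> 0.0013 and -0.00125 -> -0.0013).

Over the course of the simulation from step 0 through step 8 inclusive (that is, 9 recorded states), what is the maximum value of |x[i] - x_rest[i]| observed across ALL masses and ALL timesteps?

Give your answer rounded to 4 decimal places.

Answer: 2.8881

Derivation:
Step 0: x=[5.0000 9.0000 10.0000 18.0000] v=[0.0000 0.0000 0.0000 0.0000]
Step 1: x=[5.0000 8.5200 11.1200 17.3600] v=[0.0000 -2.4000 5.6000 -3.2000]
Step 2: x=[4.9232 7.8928 12.8224 16.3616] v=[-0.3840 -3.1360 8.5120 -4.9920]
Step 3: x=[4.6815 7.5792 14.3023 15.4369] v=[-1.2083 -1.5680 7.3997 -4.6234]
Step 4: x=[4.2635 7.8777 14.8881 14.9707] v=[-2.0901 1.4923 2.9289 -2.3311]
Step 5: x=[3.7838 8.7196 14.3654 15.1313] v=[-2.3987 4.2093 -2.6133 0.8028]
Step 6: x=[3.4538 9.6751 13.0620 15.8093] v=[-1.6501 4.7773 -6.5172 3.3901]
Step 7: x=[3.4792 10.1771 11.6562 16.6878] v=[0.1269 2.5098 -7.0289 4.3923]
Step 8: x=[3.9362 9.8441 10.8188 17.4012] v=[2.2852 -1.6652 -4.1869 3.5670]
Max displacement = 2.8881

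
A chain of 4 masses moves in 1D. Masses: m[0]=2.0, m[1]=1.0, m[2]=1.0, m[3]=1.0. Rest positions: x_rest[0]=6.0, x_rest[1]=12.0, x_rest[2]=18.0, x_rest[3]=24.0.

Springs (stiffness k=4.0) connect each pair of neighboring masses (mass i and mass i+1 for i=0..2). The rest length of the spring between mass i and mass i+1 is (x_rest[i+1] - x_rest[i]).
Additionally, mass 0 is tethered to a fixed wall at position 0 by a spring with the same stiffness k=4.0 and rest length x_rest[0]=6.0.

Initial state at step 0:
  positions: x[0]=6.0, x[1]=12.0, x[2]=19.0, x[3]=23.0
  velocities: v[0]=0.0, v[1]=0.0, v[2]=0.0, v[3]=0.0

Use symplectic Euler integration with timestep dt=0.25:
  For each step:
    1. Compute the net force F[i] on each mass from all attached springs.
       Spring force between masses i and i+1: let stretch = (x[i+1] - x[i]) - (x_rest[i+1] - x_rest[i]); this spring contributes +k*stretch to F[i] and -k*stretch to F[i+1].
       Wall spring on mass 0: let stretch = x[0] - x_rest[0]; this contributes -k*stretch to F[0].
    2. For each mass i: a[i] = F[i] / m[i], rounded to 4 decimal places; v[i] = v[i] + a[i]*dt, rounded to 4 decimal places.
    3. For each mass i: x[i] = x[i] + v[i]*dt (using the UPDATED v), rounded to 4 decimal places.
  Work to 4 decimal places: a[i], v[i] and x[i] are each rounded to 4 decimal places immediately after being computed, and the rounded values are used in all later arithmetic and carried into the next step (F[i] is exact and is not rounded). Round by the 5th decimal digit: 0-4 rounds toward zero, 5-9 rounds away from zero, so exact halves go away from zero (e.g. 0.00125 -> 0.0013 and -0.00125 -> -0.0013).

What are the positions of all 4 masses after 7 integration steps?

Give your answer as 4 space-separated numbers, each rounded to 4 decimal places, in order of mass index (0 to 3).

Answer: 5.7344 11.6623 18.7705 23.7110

Derivation:
Step 0: x=[6.0000 12.0000 19.0000 23.0000] v=[0.0000 0.0000 0.0000 0.0000]
Step 1: x=[6.0000 12.2500 18.2500 23.5000] v=[0.0000 1.0000 -3.0000 2.0000]
Step 2: x=[6.0313 12.4375 17.3125 24.1875] v=[0.1250 0.7500 -3.7500 2.7500]
Step 3: x=[6.1094 12.2422 16.8750 24.6563] v=[0.3125 -0.7812 -1.7500 1.8750]
Step 4: x=[6.1905 11.6719 17.2246 24.6797] v=[0.3242 -2.2812 1.3985 0.0937]
Step 5: x=[6.1829 11.1194 18.0498 24.3394] v=[-0.0304 -2.2099 3.3009 -1.3614]
Step 6: x=[6.0195 11.0654 18.7148 23.9267] v=[-0.6536 -0.2160 2.6601 -1.6510]
Step 7: x=[5.7344 11.6623 18.7705 23.7110] v=[-1.1404 2.3875 0.2226 -0.8629]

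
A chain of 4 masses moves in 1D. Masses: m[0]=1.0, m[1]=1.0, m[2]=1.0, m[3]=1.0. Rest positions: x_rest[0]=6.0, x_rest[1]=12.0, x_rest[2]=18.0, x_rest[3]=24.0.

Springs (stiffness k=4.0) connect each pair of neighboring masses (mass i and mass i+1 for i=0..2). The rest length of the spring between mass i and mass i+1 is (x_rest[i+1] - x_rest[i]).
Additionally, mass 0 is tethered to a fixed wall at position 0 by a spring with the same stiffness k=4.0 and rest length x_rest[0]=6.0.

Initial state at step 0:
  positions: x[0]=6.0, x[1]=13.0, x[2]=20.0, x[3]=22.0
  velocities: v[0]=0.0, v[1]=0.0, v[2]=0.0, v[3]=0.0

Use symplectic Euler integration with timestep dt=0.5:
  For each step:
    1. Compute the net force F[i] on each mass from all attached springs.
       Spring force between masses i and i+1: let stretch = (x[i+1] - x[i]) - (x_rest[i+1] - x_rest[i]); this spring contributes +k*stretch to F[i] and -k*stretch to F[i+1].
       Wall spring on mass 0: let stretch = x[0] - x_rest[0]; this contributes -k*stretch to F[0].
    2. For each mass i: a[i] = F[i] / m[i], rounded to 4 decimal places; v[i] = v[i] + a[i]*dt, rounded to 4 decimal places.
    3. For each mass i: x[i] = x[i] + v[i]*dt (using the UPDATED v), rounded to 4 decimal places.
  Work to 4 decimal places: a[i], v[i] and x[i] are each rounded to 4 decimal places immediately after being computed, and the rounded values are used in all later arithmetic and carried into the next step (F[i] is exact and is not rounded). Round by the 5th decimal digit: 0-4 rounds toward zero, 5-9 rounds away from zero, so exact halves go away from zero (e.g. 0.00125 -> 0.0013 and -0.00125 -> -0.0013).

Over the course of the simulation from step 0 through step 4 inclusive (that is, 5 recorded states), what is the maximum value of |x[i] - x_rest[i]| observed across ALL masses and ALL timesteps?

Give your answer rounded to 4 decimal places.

Step 0: x=[6.0000 13.0000 20.0000 22.0000] v=[0.0000 0.0000 0.0000 0.0000]
Step 1: x=[7.0000 13.0000 15.0000 26.0000] v=[2.0000 0.0000 -10.0000 8.0000]
Step 2: x=[7.0000 9.0000 19.0000 25.0000] v=[0.0000 -8.0000 8.0000 -2.0000]
Step 3: x=[2.0000 13.0000 19.0000 24.0000] v=[-10.0000 8.0000 0.0000 -2.0000]
Step 4: x=[6.0000 12.0000 18.0000 24.0000] v=[8.0000 -2.0000 -2.0000 0.0000]
Max displacement = 4.0000

Answer: 4.0000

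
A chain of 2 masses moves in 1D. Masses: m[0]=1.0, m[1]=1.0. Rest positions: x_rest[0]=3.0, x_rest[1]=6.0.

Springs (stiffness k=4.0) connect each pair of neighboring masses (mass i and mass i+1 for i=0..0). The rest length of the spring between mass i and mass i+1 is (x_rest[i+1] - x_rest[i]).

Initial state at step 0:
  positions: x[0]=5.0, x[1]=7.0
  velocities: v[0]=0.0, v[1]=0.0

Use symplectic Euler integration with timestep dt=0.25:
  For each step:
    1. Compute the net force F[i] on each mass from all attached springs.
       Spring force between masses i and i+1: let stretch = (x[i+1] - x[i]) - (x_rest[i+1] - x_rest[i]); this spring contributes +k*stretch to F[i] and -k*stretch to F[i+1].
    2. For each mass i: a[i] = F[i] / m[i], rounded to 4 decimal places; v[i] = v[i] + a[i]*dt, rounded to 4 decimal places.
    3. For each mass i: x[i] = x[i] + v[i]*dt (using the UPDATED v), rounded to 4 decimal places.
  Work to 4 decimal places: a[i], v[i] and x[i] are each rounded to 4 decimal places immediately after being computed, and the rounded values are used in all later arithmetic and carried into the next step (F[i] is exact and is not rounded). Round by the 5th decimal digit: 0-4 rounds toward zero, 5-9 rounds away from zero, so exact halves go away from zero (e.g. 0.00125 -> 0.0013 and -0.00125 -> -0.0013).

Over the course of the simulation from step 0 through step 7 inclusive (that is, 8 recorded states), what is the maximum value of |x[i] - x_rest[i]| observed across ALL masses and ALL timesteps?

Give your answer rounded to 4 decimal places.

Step 0: x=[5.0000 7.0000] v=[0.0000 0.0000]
Step 1: x=[4.7500 7.2500] v=[-1.0000 1.0000]
Step 2: x=[4.3750 7.6250] v=[-1.5000 1.5000]
Step 3: x=[4.0625 7.9375] v=[-1.2500 1.2500]
Step 4: x=[3.9688 8.0313] v=[-0.3750 0.3750]
Step 5: x=[4.1407 7.8594] v=[0.6875 -0.6875]
Step 6: x=[4.4923 7.5079] v=[1.4062 -1.4062]
Step 7: x=[4.8478 7.1525] v=[1.4218 -1.4218]
Max displacement = 2.0313

Answer: 2.0313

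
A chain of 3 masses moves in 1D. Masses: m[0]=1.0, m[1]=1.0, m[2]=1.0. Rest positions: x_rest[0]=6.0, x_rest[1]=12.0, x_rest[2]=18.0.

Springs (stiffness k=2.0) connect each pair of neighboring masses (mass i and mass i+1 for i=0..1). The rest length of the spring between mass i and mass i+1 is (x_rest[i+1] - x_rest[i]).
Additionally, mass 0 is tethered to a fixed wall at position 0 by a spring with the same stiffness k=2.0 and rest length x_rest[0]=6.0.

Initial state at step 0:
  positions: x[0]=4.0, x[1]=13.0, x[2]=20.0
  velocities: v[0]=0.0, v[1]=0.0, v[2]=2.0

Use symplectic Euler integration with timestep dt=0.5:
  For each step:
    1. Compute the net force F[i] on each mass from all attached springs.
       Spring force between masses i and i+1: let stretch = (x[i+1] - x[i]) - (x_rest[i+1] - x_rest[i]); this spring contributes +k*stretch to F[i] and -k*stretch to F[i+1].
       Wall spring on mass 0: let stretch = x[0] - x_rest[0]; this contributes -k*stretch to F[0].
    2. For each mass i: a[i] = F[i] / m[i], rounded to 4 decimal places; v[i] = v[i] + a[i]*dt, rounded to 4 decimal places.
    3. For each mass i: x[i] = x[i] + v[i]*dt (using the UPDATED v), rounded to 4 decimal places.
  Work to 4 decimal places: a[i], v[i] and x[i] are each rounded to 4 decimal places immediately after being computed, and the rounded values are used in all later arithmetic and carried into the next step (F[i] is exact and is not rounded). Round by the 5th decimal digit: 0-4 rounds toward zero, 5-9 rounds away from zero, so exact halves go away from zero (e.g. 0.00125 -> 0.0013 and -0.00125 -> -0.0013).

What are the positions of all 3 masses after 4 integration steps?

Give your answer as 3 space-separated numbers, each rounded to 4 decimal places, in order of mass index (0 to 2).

Answer: 7.0625 15.4375 18.1250

Derivation:
Step 0: x=[4.0000 13.0000 20.0000] v=[0.0000 0.0000 2.0000]
Step 1: x=[6.5000 12.0000 20.5000] v=[5.0000 -2.0000 1.0000]
Step 2: x=[8.5000 12.5000 19.7500] v=[4.0000 1.0000 -1.5000]
Step 3: x=[8.2500 14.6250 18.3750] v=[-0.5000 4.2500 -2.7500]
Step 4: x=[7.0625 15.4375 18.1250] v=[-2.3750 1.6250 -0.5000]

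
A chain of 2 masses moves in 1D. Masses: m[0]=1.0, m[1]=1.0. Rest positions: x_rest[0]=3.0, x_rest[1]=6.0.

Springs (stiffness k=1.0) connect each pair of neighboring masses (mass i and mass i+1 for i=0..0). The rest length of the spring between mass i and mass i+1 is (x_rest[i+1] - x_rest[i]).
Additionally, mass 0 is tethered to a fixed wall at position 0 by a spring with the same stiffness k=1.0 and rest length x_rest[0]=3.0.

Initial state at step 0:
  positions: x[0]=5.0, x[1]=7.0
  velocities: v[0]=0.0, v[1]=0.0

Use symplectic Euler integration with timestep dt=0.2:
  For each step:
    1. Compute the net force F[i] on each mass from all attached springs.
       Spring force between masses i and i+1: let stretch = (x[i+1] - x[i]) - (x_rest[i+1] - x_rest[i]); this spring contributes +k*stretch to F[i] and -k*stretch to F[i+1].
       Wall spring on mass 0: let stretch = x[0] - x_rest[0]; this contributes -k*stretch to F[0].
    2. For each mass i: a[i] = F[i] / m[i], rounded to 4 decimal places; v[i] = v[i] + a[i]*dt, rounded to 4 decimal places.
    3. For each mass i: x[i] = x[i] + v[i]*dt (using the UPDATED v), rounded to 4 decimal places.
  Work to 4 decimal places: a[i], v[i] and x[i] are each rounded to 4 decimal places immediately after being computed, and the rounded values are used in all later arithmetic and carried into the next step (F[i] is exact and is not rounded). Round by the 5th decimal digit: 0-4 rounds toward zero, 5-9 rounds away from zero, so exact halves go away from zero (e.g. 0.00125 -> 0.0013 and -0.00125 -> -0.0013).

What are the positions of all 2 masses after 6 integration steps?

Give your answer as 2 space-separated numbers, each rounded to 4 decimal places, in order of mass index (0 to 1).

Answer: 3.1725 7.4478

Derivation:
Step 0: x=[5.0000 7.0000] v=[0.0000 0.0000]
Step 1: x=[4.8800 7.0400] v=[-0.6000 0.2000]
Step 2: x=[4.6512 7.1136] v=[-1.1440 0.3680]
Step 3: x=[4.3348 7.2087] v=[-1.5818 0.4755]
Step 4: x=[3.9600 7.3088] v=[-1.8740 0.5007]
Step 5: x=[3.5608 7.3950] v=[-1.9962 0.4309]
Step 6: x=[3.1725 7.4478] v=[-1.9415 0.2641]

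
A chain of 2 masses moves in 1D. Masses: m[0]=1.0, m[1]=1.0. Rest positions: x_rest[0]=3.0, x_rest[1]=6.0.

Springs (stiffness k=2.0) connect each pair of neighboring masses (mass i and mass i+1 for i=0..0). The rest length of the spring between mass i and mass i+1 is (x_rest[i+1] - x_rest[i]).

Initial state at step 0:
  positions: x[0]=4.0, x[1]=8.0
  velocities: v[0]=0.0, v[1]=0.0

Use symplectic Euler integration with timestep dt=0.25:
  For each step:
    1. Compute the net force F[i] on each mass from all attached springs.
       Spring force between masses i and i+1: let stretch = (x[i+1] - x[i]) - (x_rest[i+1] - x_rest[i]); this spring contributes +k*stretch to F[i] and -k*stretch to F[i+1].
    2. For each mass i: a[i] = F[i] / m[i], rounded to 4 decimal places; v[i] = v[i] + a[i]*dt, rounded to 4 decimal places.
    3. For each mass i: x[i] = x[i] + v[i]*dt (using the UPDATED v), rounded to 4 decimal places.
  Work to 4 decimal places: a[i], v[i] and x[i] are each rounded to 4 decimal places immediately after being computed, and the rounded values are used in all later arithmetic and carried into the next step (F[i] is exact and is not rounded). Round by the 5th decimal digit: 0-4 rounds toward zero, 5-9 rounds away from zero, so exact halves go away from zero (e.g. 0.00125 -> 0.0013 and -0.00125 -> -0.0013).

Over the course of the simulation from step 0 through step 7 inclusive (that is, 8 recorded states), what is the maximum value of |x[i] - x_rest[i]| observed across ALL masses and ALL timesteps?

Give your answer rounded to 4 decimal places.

Answer: 2.0113

Derivation:
Step 0: x=[4.0000 8.0000] v=[0.0000 0.0000]
Step 1: x=[4.1250 7.8750] v=[0.5000 -0.5000]
Step 2: x=[4.3438 7.6563] v=[0.8750 -0.8750]
Step 3: x=[4.6016 7.3985] v=[1.0313 -1.0313]
Step 4: x=[4.8341 7.1661] v=[0.9298 -0.9298]
Step 5: x=[4.9831 7.0172] v=[0.5958 -0.5958]
Step 6: x=[5.0113 6.9890] v=[0.1129 -0.1129]
Step 7: x=[4.9117 7.0886] v=[-0.3983 0.3983]
Max displacement = 2.0113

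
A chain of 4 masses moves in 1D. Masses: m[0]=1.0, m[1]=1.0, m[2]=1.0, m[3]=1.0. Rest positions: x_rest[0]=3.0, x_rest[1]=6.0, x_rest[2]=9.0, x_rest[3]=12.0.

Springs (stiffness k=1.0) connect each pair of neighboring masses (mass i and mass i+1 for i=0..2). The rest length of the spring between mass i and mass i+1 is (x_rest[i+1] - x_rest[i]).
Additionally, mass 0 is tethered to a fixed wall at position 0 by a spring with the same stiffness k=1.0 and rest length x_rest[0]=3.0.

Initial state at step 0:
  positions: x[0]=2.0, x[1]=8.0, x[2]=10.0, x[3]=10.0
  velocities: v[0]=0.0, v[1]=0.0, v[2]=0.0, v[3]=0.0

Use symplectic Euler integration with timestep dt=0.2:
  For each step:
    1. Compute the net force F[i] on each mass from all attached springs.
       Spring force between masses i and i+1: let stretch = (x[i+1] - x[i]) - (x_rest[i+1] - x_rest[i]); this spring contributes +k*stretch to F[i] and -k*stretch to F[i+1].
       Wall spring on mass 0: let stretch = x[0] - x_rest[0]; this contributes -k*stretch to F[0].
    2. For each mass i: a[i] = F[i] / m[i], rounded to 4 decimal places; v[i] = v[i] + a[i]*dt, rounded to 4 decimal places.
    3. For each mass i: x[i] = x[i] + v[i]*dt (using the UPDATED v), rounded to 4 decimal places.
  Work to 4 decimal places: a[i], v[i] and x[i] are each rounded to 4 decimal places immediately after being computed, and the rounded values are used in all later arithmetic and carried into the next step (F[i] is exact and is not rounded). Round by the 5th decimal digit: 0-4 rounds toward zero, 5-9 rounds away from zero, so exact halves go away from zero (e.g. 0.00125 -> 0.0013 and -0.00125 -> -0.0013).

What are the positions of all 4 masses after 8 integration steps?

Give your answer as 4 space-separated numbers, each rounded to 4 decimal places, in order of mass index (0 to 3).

Answer: 4.6183 4.8496 8.0778 12.8649

Derivation:
Step 0: x=[2.0000 8.0000 10.0000 10.0000] v=[0.0000 0.0000 0.0000 0.0000]
Step 1: x=[2.1600 7.8400 9.9200 10.1200] v=[0.8000 -0.8000 -0.4000 0.6000]
Step 2: x=[2.4608 7.5360 9.7648 10.3520] v=[1.5040 -1.5200 -0.7760 1.1600]
Step 3: x=[2.8662 7.1181 9.5439 10.6805] v=[2.0269 -2.0893 -1.1043 1.6426]
Step 4: x=[3.3270 6.6272 9.2715 11.0836] v=[2.3040 -2.4545 -1.3621 2.0153]
Step 5: x=[3.7867 6.1101 8.9658 11.5342] v=[2.2986 -2.5857 -1.5285 2.2529]
Step 6: x=[4.1879 5.6143 8.6486 12.0020] v=[2.0059 -2.4792 -1.5860 2.3392]
Step 7: x=[4.4786 5.1828 8.3442 12.4557] v=[1.4536 -2.1576 -1.5222 2.2685]
Step 8: x=[4.6183 4.8496 8.0778 12.8649] v=[0.6987 -1.6662 -1.3322 2.0462]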